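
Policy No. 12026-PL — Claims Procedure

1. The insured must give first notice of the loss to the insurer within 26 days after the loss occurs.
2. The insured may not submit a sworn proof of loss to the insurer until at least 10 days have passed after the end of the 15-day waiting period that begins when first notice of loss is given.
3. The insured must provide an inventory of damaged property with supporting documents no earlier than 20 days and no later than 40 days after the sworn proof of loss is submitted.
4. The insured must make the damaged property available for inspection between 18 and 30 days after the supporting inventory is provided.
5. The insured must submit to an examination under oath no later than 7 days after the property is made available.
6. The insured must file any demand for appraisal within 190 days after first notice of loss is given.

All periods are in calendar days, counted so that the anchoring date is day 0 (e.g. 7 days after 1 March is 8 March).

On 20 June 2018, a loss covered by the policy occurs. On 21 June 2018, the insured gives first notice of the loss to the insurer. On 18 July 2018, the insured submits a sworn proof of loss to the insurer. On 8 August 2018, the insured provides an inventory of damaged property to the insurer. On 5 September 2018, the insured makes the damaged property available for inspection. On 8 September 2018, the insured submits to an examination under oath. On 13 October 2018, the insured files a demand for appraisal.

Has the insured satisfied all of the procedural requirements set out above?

Step 1 — counting 26 days from 20 June 2018 (when the loss occurs) gives a deadline of 16 July 2018; 21 June 2018 is within that limit.
Step 2 — must wait 10 days from 6 July 2018 (end of the 15-day waiting period, which began when first notice of loss is given on 21 June 2018), so not before 16 July 2018; 18 July 2018 is on or after that date.
Step 3 — 20 and 40 days from 18 July 2018 (when the sworn proof of loss is submitted) are 7 August 2018 and 27 August 2018 respectively; done 8 August 2018, which is between those dates.
Step 4 — 18 and 30 days from 8 August 2018 (when the supporting inventory is provided) are 26 August 2018 and 7 September 2018 respectively; 5 September 2018 falls inside that range.
Step 5 — counting 7 days from 5 September 2018 (when the property is made available) gives a deadline of 12 September 2018; done 8 September 2018 — timely.
Step 6 — counting 190 days from 21 June 2018 (when first notice of loss is given) gives a deadline of 28 December 2018; done 13 October 2018 — timely.

Yes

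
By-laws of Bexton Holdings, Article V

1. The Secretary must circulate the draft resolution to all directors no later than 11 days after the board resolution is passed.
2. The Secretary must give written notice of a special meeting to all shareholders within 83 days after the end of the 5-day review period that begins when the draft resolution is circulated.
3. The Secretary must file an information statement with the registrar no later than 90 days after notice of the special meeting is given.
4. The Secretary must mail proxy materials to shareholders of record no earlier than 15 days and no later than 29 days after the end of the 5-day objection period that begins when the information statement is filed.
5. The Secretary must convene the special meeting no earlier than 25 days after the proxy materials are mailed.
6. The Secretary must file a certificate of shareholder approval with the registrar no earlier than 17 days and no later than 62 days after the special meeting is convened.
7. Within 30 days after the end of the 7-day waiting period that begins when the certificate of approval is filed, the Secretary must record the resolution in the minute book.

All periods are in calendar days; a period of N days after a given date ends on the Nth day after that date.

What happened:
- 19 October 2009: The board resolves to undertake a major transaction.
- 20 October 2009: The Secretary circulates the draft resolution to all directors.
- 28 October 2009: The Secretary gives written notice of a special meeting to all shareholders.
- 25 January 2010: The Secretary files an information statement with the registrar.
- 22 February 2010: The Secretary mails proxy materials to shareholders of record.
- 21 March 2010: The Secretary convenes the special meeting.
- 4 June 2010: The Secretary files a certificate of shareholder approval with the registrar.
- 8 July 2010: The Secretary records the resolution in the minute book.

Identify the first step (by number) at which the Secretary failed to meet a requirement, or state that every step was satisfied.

Step 1: 11 days after 19 October 2009 (when the board resolution is passed) is 30 October 2009; 20 October 2009 is within that limit.
Step 2: 83 days after 25 October 2009 (end of the 5-day review period, which began when the draft resolution is circulated on 20 October 2009) is 16 January 2010; 28 October 2009 is within that limit.
Step 3: 90 days after 28 October 2009 (when notice of the special meeting is given) is 26 January 2010; completed 25 January 2010, before the deadline.
Step 4: the window is 15–29 days after 30 January 2010 (end of the 5-day objection period, which began when the information statement is filed on 25 January 2010), so 14 February 2010 through 28 February 2010; done 22 February 2010 — within the window.
Step 5: the earliest permitted date is 25 days after 22 February 2010 (when the proxy materials are mailed), i.e. 19 March 2010; 21 March 2010 is on or after that date.
Step 6: the window is 17–62 days after 21 March 2010 (when the special meeting is convened), so 7 April 2010 through 22 May 2010; 4 June 2010 is 13 days past the end of the window.
That is the first point of non-compliance.

Step 6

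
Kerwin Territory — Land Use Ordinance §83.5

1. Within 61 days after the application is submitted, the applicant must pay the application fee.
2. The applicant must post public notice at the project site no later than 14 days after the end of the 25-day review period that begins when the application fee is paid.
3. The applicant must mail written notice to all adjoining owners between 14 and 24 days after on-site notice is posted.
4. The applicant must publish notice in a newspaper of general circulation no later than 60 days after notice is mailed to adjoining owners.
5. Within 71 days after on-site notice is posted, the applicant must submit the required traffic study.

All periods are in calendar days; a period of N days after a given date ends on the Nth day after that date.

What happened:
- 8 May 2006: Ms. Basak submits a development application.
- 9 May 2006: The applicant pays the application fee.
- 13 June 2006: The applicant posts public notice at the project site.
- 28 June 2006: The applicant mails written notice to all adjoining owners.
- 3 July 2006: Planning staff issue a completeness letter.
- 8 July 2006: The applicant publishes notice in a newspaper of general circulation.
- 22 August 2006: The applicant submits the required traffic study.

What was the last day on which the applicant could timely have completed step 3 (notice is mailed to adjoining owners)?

7 July 2006

Step 3 runs from 13 June 2006, when on-site notice is posted. The window is 14–24 days after 13 June 2006; it closes on 7 July 2006.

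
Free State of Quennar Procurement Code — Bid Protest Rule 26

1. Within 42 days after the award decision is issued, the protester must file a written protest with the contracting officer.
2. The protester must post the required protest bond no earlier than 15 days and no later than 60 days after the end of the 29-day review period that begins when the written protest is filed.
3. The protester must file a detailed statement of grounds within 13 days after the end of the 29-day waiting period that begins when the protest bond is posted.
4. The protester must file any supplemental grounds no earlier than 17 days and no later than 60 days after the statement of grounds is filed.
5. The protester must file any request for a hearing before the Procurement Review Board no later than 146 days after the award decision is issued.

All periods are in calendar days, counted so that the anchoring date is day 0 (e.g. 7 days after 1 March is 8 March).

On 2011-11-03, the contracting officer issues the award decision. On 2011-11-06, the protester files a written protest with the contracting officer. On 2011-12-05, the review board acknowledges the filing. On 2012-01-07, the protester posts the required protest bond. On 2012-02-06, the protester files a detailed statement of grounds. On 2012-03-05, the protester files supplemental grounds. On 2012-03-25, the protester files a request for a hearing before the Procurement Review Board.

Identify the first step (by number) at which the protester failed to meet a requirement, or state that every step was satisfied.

None — every step was satisfied

(1) due by 2011-11-03 + 42 days = 2011-12-15; completed 2011-11-06, before the deadline.
(2) the permitted window runs from 2011-12-05 + 15 = 2011-12-20 to 2011-12-05 + 60 = 2012-02-03; done 2012-01-07 — within the window.
(3) due by 2012-02-05 + 13 days = 2012-02-18; completed 2012-02-06, before the deadline.
(4) the permitted window runs from 2012-02-06 + 17 = 2012-02-23 to 2012-02-06 + 60 = 2012-04-06; done 2012-03-05, which is between those dates.
(5) due by 2011-11-03 + 146 days = 2012-03-28; 2012-03-25 is within that limit.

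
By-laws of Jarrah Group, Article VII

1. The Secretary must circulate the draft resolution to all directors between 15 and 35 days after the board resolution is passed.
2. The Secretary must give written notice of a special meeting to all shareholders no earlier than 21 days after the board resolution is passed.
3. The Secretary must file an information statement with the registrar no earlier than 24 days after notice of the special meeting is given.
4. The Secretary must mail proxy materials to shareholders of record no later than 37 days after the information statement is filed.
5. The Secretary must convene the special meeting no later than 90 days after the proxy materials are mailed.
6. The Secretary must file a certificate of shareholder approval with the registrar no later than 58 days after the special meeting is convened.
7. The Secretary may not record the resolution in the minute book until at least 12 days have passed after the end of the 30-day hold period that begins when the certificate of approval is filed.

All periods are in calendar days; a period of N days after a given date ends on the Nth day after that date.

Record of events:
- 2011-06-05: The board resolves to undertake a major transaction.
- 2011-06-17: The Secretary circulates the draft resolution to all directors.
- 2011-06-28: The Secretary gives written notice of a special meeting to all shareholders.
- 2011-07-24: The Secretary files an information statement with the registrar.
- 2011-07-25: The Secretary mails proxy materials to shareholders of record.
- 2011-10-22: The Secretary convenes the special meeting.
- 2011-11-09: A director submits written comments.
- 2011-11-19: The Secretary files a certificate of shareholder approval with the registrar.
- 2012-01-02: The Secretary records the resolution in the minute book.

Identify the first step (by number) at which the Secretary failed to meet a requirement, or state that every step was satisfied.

Step 1

Step 1 — 15 and 35 days from 2011-06-05 (when the board resolution is passed) are 2011-06-20 and 2011-07-10 respectively; done 2011-06-17 — 3 days before the window opened.
The analysis stops there.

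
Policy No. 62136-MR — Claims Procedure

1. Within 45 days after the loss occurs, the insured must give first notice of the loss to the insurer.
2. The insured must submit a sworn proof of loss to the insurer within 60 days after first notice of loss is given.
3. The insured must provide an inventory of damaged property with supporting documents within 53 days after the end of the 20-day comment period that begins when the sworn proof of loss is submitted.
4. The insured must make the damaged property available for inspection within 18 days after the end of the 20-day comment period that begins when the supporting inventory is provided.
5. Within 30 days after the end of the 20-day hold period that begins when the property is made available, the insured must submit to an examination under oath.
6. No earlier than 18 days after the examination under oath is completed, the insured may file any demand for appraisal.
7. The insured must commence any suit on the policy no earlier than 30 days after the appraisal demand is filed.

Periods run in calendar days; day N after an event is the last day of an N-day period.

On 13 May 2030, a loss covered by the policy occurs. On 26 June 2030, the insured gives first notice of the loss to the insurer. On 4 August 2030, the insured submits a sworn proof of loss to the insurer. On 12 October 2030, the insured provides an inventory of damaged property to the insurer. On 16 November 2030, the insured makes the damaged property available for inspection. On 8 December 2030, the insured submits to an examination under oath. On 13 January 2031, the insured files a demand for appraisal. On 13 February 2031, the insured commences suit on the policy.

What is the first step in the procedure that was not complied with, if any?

Step 1 — counting 45 days from 13 May 2030 (when the loss occurs) gives a deadline of 27 June 2030; done 26 June 2030 — timely.
Step 2 — counting 60 days from 26 June 2030 (when first notice of loss is given) gives a deadline of 25 August 2030; 4 August 2030 is within that limit.
Step 3 — counting 53 days from 24 August 2030 (end of the 20-day comment period, which began when the sworn proof of loss is submitted on 4 August 2030) gives a deadline of 16 October 2030; done 12 October 2030 — timely.
Step 4 — counting 18 days from 1 November 2030 (end of the 20-day comment period, which began when the supporting inventory is provided on 12 October 2030) gives a deadline of 19 November 2030; done 16 November 2030 — timely.
Step 5 — counting 30 days from 6 December 2030 (end of the 20-day hold period, which began when the property is made available on 16 November 2030) gives a deadline of 5 January 2031; done 8 December 2030 — timely.
Step 6 — must wait 18 days from 8 December 2030 (when the examination under oath is completed), so not before 26 December 2030; done 13 January 2031, after the minimum wait.
Step 7 — must wait 30 days from 13 January 2031 (when the appraisal demand is filed), so not before 12 February 2031; done 13 February 2031 — permitted.

None — every step was satisfied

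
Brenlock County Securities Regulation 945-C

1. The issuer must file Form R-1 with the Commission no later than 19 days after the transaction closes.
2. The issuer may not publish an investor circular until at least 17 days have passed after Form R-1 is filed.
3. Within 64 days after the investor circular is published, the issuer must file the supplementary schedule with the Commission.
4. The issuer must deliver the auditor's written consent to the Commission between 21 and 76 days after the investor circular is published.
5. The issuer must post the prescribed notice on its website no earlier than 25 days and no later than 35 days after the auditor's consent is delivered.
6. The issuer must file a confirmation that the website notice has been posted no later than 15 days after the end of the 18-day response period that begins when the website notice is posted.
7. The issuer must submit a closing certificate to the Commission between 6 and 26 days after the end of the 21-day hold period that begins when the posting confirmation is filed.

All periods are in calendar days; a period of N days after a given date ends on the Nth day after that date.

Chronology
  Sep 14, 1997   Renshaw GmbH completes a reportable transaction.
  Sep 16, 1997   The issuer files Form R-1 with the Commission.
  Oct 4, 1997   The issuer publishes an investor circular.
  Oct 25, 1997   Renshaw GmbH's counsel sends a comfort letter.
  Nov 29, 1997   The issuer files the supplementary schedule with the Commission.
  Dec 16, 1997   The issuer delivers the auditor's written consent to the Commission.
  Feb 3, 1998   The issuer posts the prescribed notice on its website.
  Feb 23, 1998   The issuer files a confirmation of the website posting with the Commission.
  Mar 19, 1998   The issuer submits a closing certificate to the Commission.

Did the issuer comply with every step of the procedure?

Step 1: 19 days after Sep 14, 1997 (when the transaction closes) is Oct 3, 1997; Sep 16, 1997 is within that limit.
Step 2: the earliest permitted date is 17 days after Sep 16, 1997 (when Form R-1 is filed), i.e. Oct 3, 1997; done Oct 4, 1997 — permitted.
Step 3: 64 days after Oct 4, 1997 (when the investor circular is published) is Dec 7, 1997; completed Nov 29, 1997, before the deadline.
Step 4: the window is 21–76 days after Oct 4, 1997 (when the investor circular is published), so Oct 25, 1997 through Dec 19, 1997; done Dec 16, 1997 — within the window.
Step 5: the window is 25–35 days after Dec 16, 1997 (when the auditor's consent is delivered), so Jan 10, 1998 through Jan 20, 1998; Feb 3, 1998 is 14 days past the end of the window.

No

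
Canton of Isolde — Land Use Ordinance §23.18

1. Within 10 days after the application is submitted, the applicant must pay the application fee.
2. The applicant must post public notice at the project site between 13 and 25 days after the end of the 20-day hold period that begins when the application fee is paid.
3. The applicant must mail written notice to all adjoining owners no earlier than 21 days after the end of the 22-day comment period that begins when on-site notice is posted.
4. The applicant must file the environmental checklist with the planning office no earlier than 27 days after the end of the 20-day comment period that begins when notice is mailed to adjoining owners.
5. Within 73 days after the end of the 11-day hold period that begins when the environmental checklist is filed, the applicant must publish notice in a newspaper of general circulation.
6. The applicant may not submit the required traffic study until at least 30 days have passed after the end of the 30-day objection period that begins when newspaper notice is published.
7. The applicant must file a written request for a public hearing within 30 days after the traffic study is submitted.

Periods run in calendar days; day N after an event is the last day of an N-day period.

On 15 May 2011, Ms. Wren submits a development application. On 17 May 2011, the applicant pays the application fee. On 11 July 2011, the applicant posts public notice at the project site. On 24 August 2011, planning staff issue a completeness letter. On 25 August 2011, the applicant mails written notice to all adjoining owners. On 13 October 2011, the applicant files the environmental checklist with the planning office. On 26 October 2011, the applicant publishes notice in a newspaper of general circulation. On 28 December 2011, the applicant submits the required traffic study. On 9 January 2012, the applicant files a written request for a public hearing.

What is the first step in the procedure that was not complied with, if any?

Step 1: 10 days after 15 May 2011 (when the application is submitted) is 25 May 2011; 17 May 2011 is within that limit.
Step 2: the window is 13–25 days after 6 June 2011 (end of the 20-day hold period, which began when the application fee is paid on 17 May 2011), so 19 June 2011 through 1 July 2011; 11 July 2011 is 10 days past the end of the window.
The analysis stops there.

Step 2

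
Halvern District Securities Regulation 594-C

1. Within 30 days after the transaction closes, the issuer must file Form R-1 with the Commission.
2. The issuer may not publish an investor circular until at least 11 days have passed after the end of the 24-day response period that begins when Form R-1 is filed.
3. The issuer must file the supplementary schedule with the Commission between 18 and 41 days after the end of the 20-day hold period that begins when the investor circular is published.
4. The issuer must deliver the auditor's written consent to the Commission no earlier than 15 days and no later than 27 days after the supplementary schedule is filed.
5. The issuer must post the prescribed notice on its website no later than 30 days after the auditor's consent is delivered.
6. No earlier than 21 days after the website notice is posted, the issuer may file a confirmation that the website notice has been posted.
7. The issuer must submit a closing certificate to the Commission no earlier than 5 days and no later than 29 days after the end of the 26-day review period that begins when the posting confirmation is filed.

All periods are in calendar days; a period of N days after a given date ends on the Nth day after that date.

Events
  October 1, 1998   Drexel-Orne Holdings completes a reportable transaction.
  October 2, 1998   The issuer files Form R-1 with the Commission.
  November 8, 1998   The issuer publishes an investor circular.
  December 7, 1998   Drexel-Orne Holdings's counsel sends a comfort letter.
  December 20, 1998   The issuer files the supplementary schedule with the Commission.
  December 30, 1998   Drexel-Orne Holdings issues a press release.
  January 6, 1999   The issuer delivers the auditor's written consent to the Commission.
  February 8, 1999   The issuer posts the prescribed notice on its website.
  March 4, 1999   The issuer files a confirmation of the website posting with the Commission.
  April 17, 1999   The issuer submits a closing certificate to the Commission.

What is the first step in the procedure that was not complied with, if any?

Step 5

Step 1: 30 days after October 1, 1998 (when the transaction closes) is October 31, 1998; completed October 2, 1998, before the deadline.
Step 2: the earliest permitted date is 11 days after October 26, 1998 (end of the 24-day response period, which began when Form R-1 is filed on October 2, 1998), i.e. November 6, 1998; November 8, 1998 is on or after that date.
Step 3: the window is 18–41 days after November 28, 1998 (end of the 20-day hold period, which began when the investor circular is published on November 8, 1998), so December 16, 1998 through January 8, 1999; December 20, 1998 falls inside that range.
Step 4: the window is 15–27 days after December 20, 1998 (when the supplementary schedule is filed), so January 4, 1999 through January 16, 1999; January 6, 1999 falls inside that range.
Step 5: 30 days after January 6, 1999 (when the auditor's consent is delivered) is February 5, 1999; February 8, 1999 misses that deadline by 3 days.
Later steps need not be reached.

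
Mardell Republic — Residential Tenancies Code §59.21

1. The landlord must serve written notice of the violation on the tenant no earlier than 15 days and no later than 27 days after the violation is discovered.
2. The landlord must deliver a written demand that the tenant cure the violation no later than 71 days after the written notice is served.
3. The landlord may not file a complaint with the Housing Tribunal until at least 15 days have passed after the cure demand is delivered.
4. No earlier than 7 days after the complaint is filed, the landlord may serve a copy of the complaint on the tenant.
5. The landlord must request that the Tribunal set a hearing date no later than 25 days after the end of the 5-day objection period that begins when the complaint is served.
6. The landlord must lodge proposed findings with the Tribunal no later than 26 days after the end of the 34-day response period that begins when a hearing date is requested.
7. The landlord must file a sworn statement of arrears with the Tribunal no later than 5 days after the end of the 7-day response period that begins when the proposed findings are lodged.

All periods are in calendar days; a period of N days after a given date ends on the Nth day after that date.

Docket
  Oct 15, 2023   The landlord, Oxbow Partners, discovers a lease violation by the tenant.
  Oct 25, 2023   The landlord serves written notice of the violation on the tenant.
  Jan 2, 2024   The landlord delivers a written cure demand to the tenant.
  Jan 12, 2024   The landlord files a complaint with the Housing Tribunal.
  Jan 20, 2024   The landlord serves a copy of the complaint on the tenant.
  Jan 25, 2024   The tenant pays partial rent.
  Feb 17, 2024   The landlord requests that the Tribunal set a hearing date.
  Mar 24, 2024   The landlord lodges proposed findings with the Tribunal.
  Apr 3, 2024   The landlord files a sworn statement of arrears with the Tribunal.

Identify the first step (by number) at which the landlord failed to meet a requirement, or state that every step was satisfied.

Step 1: the window is 15–27 days after Oct 15, 2023 (when the violation is discovered), so Oct 30, 2023 through Nov 11, 2023; done Oct 25, 2023 — 5 days before the window opened.
That is the first point of non-compliance.

Step 1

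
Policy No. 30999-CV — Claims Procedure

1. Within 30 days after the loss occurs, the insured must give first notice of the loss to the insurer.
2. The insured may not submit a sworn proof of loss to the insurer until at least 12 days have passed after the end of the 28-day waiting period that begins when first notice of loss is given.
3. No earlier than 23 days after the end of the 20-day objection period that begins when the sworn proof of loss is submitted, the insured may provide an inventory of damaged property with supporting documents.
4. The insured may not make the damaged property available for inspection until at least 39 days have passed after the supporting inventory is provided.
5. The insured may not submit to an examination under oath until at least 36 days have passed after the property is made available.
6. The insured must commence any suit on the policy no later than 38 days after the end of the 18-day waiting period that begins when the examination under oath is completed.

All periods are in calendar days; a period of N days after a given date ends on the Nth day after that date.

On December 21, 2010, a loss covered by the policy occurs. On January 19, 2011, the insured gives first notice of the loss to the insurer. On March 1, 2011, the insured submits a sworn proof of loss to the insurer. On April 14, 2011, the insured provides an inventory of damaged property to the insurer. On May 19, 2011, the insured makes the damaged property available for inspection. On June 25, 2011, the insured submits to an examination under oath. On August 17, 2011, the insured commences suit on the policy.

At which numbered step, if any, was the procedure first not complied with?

Step 1: 30 days after December 21, 2010 (when the loss occurs) is January 20, 2011; January 19, 2011 is within that limit.
Step 2: the earliest permitted date is 12 days after February 16, 2011 (end of the 28-day waiting period, which began when first notice of loss is given on January 19, 2011), i.e. February 28, 2011; done March 1, 2011 — permitted.
Step 3: the earliest permitted date is 23 days after March 21, 2011 (end of the 20-day objection period, which began when the sworn proof of loss is submitted on March 1, 2011), i.e. April 13, 2011; April 14, 2011 is on or after that date.
Step 4: the earliest permitted date is 39 days after April 14, 2011 (when the supporting inventory is provided), i.e. May 23, 2011; done May 19, 2011 — 4 days too early.

Step 4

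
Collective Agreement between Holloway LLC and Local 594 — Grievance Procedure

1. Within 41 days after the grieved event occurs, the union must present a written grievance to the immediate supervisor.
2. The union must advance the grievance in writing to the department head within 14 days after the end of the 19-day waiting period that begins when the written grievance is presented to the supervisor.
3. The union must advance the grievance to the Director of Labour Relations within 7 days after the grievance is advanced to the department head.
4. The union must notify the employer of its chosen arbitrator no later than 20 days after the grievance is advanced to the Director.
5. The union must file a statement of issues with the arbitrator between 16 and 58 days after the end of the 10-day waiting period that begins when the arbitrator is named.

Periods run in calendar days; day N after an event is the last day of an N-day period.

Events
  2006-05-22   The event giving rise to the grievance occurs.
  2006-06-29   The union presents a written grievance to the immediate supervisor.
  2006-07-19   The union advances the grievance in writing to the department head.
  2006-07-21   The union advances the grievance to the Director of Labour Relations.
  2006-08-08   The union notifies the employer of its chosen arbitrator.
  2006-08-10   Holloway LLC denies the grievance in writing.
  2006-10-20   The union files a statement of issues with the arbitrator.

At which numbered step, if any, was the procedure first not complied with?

Step 5

Step 1: 41 days after 2006-05-22 (when the grieved event occurs) is 2006-07-02; done 2006-06-29 — timely.
Step 2: 14 days after 2006-07-18 (end of the 19-day waiting period, which began when the written grievance is presented to the supervisor on 2006-06-29) is 2006-08-01; done 2006-07-19 — timely.
Step 3: 7 days after 2006-07-19 (when the grievance is advanced to the department head) is 2006-07-26; 2006-07-21 is within that limit.
Step 4: 20 days after 2006-07-21 (when the grievance is advanced to the Director) is 2006-08-10; done 2006-08-08 — timely.
Step 5: the window is 16–58 days after 2006-08-18 (end of the 10-day waiting period, which began when the arbitrator is named on 2006-08-08), so 2006-09-03 through 2006-10-15; done 2006-10-20 — 5 days after the window closed.
Later steps need not be reached.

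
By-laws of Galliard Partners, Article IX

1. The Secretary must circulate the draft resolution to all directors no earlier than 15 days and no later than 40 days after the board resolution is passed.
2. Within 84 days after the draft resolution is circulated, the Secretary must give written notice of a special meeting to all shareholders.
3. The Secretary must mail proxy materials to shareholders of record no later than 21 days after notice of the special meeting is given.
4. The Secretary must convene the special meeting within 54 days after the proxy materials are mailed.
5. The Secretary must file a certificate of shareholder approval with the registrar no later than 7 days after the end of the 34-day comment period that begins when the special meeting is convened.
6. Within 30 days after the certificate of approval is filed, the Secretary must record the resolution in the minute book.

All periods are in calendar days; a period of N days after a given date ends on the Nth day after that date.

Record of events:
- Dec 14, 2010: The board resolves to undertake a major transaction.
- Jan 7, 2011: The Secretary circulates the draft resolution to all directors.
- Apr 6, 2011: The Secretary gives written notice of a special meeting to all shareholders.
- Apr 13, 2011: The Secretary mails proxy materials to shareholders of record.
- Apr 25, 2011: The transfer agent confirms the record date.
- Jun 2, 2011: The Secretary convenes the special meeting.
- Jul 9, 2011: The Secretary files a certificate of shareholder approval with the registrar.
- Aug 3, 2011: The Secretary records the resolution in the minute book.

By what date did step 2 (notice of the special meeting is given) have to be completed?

Apr 1, 2011

Step 2 runs from Jan 7, 2011, when the draft resolution is circulated. 84 days after Jan 7, 2011 is Apr 1, 2011.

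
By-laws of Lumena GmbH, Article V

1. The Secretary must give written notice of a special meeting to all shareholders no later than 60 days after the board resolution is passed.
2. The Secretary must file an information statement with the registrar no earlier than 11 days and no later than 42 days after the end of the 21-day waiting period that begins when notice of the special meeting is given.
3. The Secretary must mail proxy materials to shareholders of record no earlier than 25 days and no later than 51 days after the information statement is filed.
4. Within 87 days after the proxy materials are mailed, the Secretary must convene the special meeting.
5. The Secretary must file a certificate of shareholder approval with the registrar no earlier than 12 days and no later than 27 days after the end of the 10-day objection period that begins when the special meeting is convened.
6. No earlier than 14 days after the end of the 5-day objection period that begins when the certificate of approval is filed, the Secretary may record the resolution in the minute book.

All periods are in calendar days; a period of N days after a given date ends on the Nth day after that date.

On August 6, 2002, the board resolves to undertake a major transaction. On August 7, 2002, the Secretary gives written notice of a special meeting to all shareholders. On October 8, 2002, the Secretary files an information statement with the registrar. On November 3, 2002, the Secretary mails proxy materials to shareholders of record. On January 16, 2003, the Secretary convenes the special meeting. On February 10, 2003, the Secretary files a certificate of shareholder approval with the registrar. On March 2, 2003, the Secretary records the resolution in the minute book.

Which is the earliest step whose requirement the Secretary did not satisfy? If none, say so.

(1) due by August 6, 2002 + 60 days = October 5, 2002; completed August 7, 2002, before the deadline.
(2) the permitted window runs from August 28, 2002 + 11 = September 8, 2002 to August 28, 2002 + 42 = October 9, 2002; October 8, 2002 falls inside that range.
(3) the permitted window runs from October 8, 2002 + 25 = November 2, 2002 to October 8, 2002 + 51 = November 28, 2002; done November 3, 2002, which is between those dates.
(4) due by November 3, 2002 + 87 days = January 29, 2003; January 16, 2003 is within that limit.
(5) the permitted window runs from January 26, 2003 + 12 = February 7, 2003 to January 26, 2003 + 27 = February 22, 2003; done February 10, 2003 — within the window.
(6) permitted from February 15, 2003 + 14 days = March 1, 2003 onward; done March 2, 2003 — permitted.

None — every step was satisfied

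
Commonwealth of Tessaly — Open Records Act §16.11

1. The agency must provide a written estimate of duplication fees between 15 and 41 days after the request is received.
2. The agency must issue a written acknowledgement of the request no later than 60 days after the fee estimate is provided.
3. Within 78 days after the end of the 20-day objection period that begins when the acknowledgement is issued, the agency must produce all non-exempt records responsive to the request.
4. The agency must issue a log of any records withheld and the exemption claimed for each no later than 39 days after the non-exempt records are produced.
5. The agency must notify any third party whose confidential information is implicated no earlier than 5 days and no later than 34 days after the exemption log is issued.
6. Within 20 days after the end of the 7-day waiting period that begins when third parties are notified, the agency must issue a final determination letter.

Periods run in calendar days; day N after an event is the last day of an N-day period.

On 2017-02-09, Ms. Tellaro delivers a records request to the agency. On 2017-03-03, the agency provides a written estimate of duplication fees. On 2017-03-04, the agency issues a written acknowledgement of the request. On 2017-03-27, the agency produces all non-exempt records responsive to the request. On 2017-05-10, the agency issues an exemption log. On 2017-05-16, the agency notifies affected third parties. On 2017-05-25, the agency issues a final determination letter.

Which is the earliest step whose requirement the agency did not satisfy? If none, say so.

Step 4

(1) the permitted window runs from 2017-02-09 + 15 = 2017-02-24 to 2017-02-09 + 41 = 2017-03-22; done 2017-03-03 — within the window.
(2) due by 2017-03-03 + 60 days = 2017-05-02; completed 2017-03-04, before the deadline.
(3) due by 2017-03-24 + 78 days = 2017-06-10; 2017-03-27 is within that limit.
(4) due by 2017-03-27 + 39 days = 2017-05-05; 2017-05-10 misses that deadline by 5 days.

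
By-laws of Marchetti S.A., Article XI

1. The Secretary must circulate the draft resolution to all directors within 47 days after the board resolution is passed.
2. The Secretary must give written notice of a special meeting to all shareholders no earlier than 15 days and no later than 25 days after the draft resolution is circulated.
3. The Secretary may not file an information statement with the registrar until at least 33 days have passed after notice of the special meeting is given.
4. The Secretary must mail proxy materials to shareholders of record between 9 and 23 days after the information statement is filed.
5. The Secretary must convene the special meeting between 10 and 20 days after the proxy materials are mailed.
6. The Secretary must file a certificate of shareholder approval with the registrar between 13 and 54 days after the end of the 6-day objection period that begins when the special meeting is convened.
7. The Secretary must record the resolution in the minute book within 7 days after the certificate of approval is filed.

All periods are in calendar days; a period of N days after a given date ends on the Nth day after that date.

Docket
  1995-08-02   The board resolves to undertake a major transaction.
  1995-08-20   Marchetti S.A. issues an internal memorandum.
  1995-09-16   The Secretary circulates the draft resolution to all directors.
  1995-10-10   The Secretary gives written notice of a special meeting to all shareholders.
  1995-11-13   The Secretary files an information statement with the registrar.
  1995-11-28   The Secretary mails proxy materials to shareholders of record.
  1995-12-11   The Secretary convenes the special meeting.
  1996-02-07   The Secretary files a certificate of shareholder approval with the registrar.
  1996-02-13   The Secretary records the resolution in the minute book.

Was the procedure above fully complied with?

Yes

(1) due by 1995-08-02 + 47 days = 1995-09-18; done 1995-09-16 — timely.
(2) the permitted window runs from 1995-09-16 + 15 = 1995-10-01 to 1995-09-16 + 25 = 1995-10-11; done 1995-10-10 — within the window.
(3) permitted from 1995-10-10 + 33 days = 1995-11-12 onward; done 1995-11-13 — permitted.
(4) the permitted window runs from 1995-11-13 + 9 = 1995-11-22 to 1995-11-13 + 23 = 1995-12-06; done 1995-11-28 — within the window.
(5) the permitted window runs from 1995-11-28 + 10 = 1995-12-08 to 1995-11-28 + 20 = 1995-12-18; done 1995-12-11, which is between those dates.
(6) the permitted window runs from 1995-12-17 + 13 = 1995-12-30 to 1995-12-17 + 54 = 1996-02-09; done 1996-02-07 — within the window.
(7) due by 1996-02-07 + 7 days = 1996-02-14; 1996-02-13 is within that limit.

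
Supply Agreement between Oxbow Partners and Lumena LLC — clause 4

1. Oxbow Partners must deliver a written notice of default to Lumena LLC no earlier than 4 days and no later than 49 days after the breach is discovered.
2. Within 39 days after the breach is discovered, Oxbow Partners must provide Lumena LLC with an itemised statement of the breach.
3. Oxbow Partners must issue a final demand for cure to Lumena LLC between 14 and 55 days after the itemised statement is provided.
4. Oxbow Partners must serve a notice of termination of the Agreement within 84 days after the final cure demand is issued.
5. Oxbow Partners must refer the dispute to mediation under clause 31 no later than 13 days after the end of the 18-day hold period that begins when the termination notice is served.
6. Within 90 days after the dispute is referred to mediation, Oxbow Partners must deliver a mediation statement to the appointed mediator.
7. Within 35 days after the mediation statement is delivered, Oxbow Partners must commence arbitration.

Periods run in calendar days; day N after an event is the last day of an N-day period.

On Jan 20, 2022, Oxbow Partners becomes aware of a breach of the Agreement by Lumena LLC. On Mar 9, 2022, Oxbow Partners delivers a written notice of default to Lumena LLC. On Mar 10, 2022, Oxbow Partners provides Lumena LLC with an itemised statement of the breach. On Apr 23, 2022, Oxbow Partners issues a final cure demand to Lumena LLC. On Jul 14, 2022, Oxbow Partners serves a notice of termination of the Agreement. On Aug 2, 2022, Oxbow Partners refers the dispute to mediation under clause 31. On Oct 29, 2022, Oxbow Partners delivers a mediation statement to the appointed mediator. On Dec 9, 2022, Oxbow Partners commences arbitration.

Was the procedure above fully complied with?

Step 1 — 4 and 49 days from Jan 20, 2022 (when the breach is discovered) are Jan 24, 2022 and Mar 10, 2022 respectively; done Mar 9, 2022, which is between those dates.
Step 2 — counting 39 days from Jan 20, 2022 (when the breach is discovered) gives a deadline of Feb 28, 2022; done Mar 10, 2022 — 10 days late.
Later steps need not be reached.

No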